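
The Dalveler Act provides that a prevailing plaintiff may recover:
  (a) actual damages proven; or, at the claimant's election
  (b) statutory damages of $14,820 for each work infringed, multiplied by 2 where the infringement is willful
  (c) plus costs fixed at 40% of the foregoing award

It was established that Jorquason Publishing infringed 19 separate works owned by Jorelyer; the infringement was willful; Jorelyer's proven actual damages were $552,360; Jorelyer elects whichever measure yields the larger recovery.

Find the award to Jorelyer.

Award: $788,424

Statutory damages: 19 × $14,820 = $281,580
Doubled: 2 × $281,580 = $563,160
Greater of actual damages ($552,360) or enhanced statutory damages ($563,160): $563,160
Costs: 40% of $563,160 = $225,264
Award plus costs: $563,160 + $225,264 = $788,424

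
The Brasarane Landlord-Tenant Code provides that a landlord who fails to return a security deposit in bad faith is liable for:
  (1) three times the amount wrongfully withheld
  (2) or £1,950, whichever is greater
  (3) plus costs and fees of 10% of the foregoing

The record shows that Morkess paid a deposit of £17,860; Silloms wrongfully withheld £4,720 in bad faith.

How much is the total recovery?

Trebled: 3 × £4,720 = £14,160
Minimum £1,950: £14,160 meets the minimum, no increase.
Costs and fees: 10% of £14,160 = £1,416
Total recovery: £14,160 + £1,416 = £15,576

£15,576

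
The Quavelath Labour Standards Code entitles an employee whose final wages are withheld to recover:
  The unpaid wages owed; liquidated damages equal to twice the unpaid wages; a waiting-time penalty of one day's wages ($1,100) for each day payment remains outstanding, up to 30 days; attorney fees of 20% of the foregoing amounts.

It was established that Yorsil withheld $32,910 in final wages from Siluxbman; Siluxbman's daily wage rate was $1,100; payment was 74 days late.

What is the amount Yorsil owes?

Doubled: 2 × $32,910 = $65,820
Penalty days: min(74, 30) = 30
Waiting-time penalty: 30 × $1,100 = $33,000
Subtotal: $32,910 + $65,820 + $33,000 = $131,730
Attorney fees: 20% of $131,730 = $26,346
Total award: $131,730 + $26,346 = $158,076

Total award: $158,076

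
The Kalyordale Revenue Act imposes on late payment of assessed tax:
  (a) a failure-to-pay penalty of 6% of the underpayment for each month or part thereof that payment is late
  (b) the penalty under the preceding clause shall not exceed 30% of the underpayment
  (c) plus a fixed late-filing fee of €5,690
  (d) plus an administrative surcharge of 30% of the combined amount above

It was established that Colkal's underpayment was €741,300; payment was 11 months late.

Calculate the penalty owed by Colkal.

Accrued rate: 6% × 11 = 66%, capped at 30% → 30%
Failure-to-pay penalty: 30% of €741,300 = €222,390
Penalty before surcharge: €222,390 + €5,690 = €228,080
Administrative surcharge: 30% of €228,080 = €68,424
Total penalty: €228,080 + €68,424 = €296,504

Penalty: €296,504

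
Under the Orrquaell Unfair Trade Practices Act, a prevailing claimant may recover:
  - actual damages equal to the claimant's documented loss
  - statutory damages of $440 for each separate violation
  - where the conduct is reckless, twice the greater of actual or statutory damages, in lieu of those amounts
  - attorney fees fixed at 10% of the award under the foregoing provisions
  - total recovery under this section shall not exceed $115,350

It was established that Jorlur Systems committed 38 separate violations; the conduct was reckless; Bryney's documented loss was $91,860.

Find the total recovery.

Statutory damages: 38 × $440 = $16,720
Greater of actual damages ($91,860) or statutory damages ($16,720): $91,860
Doubled: 2 × $91,860 = $183,720
Attorney fees: 10% of $183,720 = $18,372
Total before cap: $183,720 + $18,372 = $202,092
Cap at $115,350: $202,092 exceeds the cap → $115,350

$115,350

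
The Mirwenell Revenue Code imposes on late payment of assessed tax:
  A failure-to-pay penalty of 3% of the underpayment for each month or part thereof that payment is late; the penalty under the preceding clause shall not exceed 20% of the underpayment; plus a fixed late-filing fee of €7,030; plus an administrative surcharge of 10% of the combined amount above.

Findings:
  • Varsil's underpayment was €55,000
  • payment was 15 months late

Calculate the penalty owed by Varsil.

Accrued rate: 3% × 15 = 45%, capped at 20% → 20%
Failure-to-pay penalty: 20% of €55,000 = €11,000
Penalty before surcharge: €11,000 + €7,030 = €18,030
Administrative surcharge: 10% of €18,030 = €1,803
Total penalty: €18,030 + €1,803 = €19,833

€19,833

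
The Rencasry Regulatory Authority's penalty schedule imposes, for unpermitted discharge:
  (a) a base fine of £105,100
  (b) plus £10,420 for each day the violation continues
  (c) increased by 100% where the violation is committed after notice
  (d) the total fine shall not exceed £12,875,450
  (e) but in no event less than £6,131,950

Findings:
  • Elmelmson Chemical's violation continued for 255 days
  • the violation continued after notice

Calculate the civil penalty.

Per-day component: 255 × £10,420 = £2,657,100
Base plus per-day: £105,100 + £2,657,100 = £2,762,200
Enhancement: 100% of £2,762,200 = £2,762,200
Enhanced fine: £2,762,200 + £2,762,200 = £5,524,400
Cap at £12,875,450: £5,524,400 is within the cap, no reduction.
Minimum £6,131,950: £5,524,400 is below the minimum → £6,131,950

£6,131,950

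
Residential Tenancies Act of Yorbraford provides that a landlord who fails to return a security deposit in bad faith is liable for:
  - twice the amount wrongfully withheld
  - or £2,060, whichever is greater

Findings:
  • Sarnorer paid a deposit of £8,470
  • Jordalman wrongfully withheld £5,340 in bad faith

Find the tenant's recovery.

Doubled: 2 × £5,340 = £10,680
Minimum £2,060: £10,680 meets the minimum, no increase.

£10,680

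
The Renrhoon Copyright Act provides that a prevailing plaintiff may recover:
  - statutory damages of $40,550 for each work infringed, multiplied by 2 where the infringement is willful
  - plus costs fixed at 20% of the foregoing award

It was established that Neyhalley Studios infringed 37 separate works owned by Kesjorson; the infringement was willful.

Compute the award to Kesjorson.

Statutory damages: 37 × $40,550 = $1,500,350
Doubled: 2 × $1,500,350 = $3,000,700
Costs: 20% of $3,000,700 = $600,140
Award plus costs: $3,000,700 + $600,140 = $3,600,840

Award: $3,600,840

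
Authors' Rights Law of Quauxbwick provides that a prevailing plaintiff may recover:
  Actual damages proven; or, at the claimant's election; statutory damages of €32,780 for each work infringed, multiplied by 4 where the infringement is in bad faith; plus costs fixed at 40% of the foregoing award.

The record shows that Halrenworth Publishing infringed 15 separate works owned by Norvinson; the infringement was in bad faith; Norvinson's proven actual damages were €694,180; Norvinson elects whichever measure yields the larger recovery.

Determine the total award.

€2,753,520

Statutory damages: 15 × €32,780 = €491,700
Multiplied by 4: 4 × €491,700 = €1,966,800
Greater of actual damages (€694,180) or enhanced statutory damages (€1,966,800): €1,966,800
Costs: 40% of €1,966,800 = €786,720
Award plus costs: €1,966,800 + €786,720 = €2,753,520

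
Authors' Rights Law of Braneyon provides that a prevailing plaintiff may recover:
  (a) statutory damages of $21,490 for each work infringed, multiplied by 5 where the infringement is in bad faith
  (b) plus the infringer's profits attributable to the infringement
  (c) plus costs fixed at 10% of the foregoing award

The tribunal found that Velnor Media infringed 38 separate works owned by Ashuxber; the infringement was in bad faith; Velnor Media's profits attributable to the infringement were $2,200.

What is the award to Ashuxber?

Statutory damages: 38 × $21,490 = $816,620
Multiplied by 5: 5 × $816,620 = $4,083,100
Combined award: $4,083,100 + $2,200 = $4,085,300
Costs: 10% of $4,085,300 = $408,530
Award plus costs: $4,085,300 + $408,530 = $4,493,830

$4,493,830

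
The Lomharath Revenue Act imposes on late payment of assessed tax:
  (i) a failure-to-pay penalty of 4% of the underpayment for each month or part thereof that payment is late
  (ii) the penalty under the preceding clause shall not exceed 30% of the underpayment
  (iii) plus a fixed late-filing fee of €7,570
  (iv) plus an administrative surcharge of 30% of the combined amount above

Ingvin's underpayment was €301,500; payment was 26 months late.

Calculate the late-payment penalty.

Accrued rate: 4% × 26 = 104%, capped at 30% → 30%
Failure-to-pay penalty: 30% of €301,500 = €90,450
Penalty before surcharge: €90,450 + €7,570 = €98,020
Administrative surcharge: 30% of €98,020 = €29,406
Total penalty: €98,020 + €29,406 = €127,426

€127,426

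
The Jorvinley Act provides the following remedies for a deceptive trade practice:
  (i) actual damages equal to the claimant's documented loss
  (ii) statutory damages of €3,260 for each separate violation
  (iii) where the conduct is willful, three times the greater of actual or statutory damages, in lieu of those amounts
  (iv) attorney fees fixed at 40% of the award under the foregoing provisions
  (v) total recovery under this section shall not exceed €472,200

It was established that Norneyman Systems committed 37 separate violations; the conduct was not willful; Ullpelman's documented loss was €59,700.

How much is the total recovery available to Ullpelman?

Statutory damages: 37 × €3,260 = €120,620
Conduct not willful: the in-lieu enhancement does not apply.
Actual plus statutory damages: €59,700 + €120,620 = €180,320
Attorney fees: 40% of €180,320 = €72,128
Total before cap: €180,320 + €72,128 = €252,448
Cap at €472,200: €252,448 is within the cap, no reduction.

€252,448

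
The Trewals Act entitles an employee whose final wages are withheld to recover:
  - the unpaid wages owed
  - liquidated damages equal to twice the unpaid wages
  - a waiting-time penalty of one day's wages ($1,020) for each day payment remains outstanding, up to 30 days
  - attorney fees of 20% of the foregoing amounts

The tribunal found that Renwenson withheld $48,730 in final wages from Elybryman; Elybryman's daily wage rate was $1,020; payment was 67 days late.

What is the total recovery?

Doubled: 2 × $48,730 = $97,460
Penalty days: min(67, 30) = 30
Waiting-time penalty: 30 × $1,020 = $30,600
Subtotal: $48,730 + $97,460 + $30,600 = $176,790
Attorney fees: 20% of $176,790 = $35,358
Total award: $176,790 + $35,358 = $212,148

$212,148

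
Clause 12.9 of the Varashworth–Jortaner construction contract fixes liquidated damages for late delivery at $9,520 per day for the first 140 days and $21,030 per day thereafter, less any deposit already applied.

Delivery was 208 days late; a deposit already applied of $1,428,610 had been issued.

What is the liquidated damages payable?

$1,334,230

First 140 days: 140 × $9,520 = $1,332,800
Remaining days: (208 − 140) × $21,030 = $1,430,040
Accrued per-day damages: $1,332,800 + $1,430,040 = $2,762,840
Less deposit already applied: $2,762,840 − $1,428,610 = $1,334,230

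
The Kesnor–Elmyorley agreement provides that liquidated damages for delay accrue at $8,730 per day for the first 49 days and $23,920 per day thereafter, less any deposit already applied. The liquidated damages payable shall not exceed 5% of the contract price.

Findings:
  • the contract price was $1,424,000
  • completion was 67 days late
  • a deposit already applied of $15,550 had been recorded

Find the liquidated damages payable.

First 49 days: 49 × $8,730 = $427,770
Remaining days: (67 − 49) × $23,920 = $430,560
Accrued per-day damages: $427,770 + $430,560 = $858,330
Less deposit already applied: $858,330 − $15,550 = $842,780
Cap: 5% of $1,424,000 = $71,200
Cap at $71,200: $842,780 exceeds the cap → $71,200

$71,200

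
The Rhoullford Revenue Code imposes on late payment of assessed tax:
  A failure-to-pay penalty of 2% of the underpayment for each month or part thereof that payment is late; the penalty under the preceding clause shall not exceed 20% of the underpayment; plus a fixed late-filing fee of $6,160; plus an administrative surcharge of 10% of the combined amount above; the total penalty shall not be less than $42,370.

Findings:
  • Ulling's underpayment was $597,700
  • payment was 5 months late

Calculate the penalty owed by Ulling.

Accrued rate: 2% × 5 = 10%, capped at 20% → 10%
Failure-to-pay penalty: 10% of $597,700 = $59,770
Penalty before surcharge: $59,770 + $6,160 = $65,930
Administrative surcharge: 10% of $65,930 = $6,593
Total penalty: $65,930 + $6,593 = $72,523
Minimum $42,370: $72,523 meets the minimum, no increase.

$72,523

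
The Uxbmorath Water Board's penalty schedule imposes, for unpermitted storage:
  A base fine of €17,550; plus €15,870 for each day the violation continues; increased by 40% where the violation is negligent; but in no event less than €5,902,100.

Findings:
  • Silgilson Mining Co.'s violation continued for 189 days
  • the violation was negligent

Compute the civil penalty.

Per-day component: 189 × €15,870 = €2,999,430
Base plus per-day: €17,550 + €2,999,430 = €3,016,980
Enhancement: 40% of €3,016,980 = €1,206,792
Enhanced fine: €3,016,980 + €1,206,792 = €4,223,772
Minimum €5,902,100: €4,223,772 is below the minimum → €5,902,100

Civil penalty: €5,902,100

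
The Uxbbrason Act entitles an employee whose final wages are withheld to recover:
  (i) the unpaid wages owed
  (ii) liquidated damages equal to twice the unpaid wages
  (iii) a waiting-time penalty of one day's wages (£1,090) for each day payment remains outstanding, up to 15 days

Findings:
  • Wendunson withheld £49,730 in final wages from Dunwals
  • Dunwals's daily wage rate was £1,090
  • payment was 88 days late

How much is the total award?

Doubled: 2 × £49,730 = £99,460
Penalty days: min(88, 15) = 15
Waiting-time penalty: 15 × £1,090 = £16,350
Total award: £49,730 + £99,460 + £16,350 = £165,540

£165,540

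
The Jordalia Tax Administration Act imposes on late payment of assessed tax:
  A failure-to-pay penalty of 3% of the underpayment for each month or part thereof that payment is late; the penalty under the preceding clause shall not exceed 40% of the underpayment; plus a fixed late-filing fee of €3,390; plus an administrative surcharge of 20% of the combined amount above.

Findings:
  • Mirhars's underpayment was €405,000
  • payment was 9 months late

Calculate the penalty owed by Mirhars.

Accrued rate: 3% × 9 = 27%, capped at 40% → 27%
Failure-to-pay penalty: 27% of €405,000 = €109,350
Penalty before surcharge: €109,350 + €3,390 = €112,740
Administrative surcharge: 20% of €112,740 = €22,548
Total penalty: €112,740 + €22,548 = €135,288

€135,288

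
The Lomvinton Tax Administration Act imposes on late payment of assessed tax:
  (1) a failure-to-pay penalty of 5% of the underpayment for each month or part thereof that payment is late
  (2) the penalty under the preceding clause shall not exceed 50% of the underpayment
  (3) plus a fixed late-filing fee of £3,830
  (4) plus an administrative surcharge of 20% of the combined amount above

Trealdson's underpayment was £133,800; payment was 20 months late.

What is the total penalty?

Penalty: £84,876

Accrued rate: 5% × 20 = 100%, capped at 50% → 50%
Failure-to-pay penalty: 50% of £133,800 = £66,900
Penalty before surcharge: £66,900 + £3,830 = £70,730
Administrative surcharge: 20% of £70,730 = £14,146
Total penalty: £70,730 + £14,146 = £84,876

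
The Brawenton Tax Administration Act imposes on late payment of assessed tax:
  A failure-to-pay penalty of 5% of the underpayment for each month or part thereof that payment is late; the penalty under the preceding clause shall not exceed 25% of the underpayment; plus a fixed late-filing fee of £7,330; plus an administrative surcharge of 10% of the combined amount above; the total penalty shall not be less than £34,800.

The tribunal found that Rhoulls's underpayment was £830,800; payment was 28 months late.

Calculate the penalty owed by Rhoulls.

£236,533

Accrued rate: 5% × 28 = 140%, capped at 25% → 25%
Failure-to-pay penalty: 25% of £830,800 = £207,700
Penalty before surcharge: £207,700 + £7,330 = £215,030
Administrative surcharge: 10% of £215,030 = £21,503
Total penalty: £215,030 + £21,503 = £236,533
Minimum £34,800: £236,533 meets the minimum, no increase.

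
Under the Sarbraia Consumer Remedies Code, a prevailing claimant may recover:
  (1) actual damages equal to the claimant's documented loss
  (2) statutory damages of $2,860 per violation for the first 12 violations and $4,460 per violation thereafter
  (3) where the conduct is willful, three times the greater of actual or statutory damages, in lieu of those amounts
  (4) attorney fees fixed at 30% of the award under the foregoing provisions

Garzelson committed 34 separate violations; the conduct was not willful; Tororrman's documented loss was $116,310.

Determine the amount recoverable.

$323,375

First 12 violations: 12 × $2,860 = $34,320
Remaining violations: (34 − 12) × $4,460 = $98,120
Statutory damages: $34,320 + $98,120 = $132,440
Conduct not willful: the in-lieu enhancement does not apply.
Actual plus statutory damages: $116,310 + $132,440 = $248,750
Attorney fees: 30% of $248,750 = $74,625
Total recovery: $248,750 + $74,625 = $323,375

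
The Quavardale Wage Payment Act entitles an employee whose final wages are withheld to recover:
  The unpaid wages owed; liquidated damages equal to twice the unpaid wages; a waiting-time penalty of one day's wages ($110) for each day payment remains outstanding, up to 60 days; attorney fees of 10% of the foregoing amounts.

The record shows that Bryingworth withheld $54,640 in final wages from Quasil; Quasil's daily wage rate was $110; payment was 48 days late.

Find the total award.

Doubled: 2 × $54,640 = $109,280
Penalty days: min(48, 60) = 48
Waiting-time penalty: 48 × $110 = $5,280
Subtotal: $54,640 + $109,280 + $5,280 = $169,200
Attorney fees: 10% of $169,200 = $16,920
Total award: $169,200 + $16,920 = $186,120

$186,120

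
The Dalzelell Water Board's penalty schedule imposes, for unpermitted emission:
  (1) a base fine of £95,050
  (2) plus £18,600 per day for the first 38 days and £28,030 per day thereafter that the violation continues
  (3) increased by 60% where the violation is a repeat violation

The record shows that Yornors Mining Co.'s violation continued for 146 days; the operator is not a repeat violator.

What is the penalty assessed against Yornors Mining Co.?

First 38 days: 38 × £18,600 = £706,800
Remaining days: (146 − 38) × £28,030 = £3,027,240
Per-day component: £706,800 + £3,027,240 = £3,734,040
Base plus per-day: £95,050 + £3,734,040 = £3,829,090
The operator is not a repeat violator: no 60% increase.

£3,829,090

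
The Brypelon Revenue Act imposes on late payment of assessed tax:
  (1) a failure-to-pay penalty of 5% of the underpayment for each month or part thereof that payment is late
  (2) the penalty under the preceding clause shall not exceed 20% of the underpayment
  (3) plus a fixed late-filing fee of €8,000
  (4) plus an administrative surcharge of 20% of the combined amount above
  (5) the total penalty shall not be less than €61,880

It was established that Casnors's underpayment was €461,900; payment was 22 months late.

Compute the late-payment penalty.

€120,456

Accrued rate: 5% × 22 = 110%, capped at 20% → 20%
Failure-to-pay penalty: 20% of €461,900 = €92,380
Penalty before surcharge: €92,380 + €8,000 = €100,380
Administrative surcharge: 20% of €100,380 = €20,076
Total penalty: €100,380 + €20,076 = €120,456
Minimum €61,880: €120,456 meets the minimum, no increase.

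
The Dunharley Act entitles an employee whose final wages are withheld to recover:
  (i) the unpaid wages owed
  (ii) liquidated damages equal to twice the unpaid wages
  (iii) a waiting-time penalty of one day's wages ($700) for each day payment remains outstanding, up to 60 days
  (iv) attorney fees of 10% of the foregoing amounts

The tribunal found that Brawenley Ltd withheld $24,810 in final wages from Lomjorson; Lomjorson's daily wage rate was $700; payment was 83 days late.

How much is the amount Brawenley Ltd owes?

Doubled: 2 × $24,810 = $49,620
Penalty days: min(83, 60) = 60
Waiting-time penalty: 60 × $700 = $42,000
Subtotal: $24,810 + $49,620 + $42,000 = $116,430
Attorney fees: 10% of $116,430 = $11,643
Total award: $116,430 + $11,643 = $128,073

Total award: $128,073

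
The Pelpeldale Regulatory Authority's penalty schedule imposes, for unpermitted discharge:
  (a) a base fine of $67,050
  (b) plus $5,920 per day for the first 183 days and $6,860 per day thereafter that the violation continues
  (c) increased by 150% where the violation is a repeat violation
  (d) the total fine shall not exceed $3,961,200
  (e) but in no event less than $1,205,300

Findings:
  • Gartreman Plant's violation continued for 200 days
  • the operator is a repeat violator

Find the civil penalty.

First 183 days: 183 × $5,920 = $1,083,360
Remaining days: (200 − 183) × $6,860 = $116,620
Per-day component: $1,083,360 + $116,620 = $1,199,980
Base plus per-day: $67,050 + $1,199,980 = $1,267,030
Enhancement: 150% of $1,267,030 = $1,900,545
Enhanced fine: $1,267,030 + $1,900,545 = $3,167,575
Cap at $3,961,200: $3,167,575 is within the cap, no reduction.
Minimum $1,205,300: $3,167,575 meets the minimum, no increase.

$3,167,575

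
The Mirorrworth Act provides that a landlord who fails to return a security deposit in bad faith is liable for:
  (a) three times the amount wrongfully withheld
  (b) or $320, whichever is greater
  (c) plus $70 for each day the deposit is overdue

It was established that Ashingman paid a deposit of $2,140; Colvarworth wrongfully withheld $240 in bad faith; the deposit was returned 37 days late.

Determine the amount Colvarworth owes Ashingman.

Recovery: $3,310

Trebled: 3 × $240 = $720
Minimum $320: $720 meets the minimum, no increase.
Late-return penalty: 37 × $70 = $2,590
Damages plus late penalty: $720 + $2,590 = $3,310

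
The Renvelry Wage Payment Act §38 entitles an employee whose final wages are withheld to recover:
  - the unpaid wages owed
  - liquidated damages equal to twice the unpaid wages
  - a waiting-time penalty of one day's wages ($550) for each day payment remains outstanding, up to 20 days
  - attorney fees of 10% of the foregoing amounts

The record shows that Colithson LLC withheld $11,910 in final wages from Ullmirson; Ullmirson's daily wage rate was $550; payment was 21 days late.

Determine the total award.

Total award: $51,403

Doubled: 2 × $11,910 = $23,820
Penalty days: min(21, 20) = 20
Waiting-time penalty: 20 × $550 = $11,000
Subtotal: $11,910 + $23,820 + $11,000 = $46,730
Attorney fees: 10% of $46,730 = $4,673
Total award: $46,730 + $4,673 = $51,403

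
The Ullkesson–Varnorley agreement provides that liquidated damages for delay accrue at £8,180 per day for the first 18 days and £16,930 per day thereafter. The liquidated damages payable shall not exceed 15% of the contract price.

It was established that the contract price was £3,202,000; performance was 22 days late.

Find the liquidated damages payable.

First 18 days: 18 × £8,180 = £147,240
Remaining days: (22 − 18) × £16,930 = £67,720
Accrued per-day damages: £147,240 + £67,720 = £214,960
Cap: 15% of £3,202,000 = £480,300
Cap at £480,300: £214,960 is within the cap, no reduction.

£214,960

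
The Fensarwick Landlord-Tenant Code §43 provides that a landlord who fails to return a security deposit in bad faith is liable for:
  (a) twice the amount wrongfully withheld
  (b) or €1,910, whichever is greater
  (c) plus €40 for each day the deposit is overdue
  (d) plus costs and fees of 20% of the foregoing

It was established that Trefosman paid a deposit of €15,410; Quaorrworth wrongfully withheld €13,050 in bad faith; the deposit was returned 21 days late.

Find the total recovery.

Doubled: 2 × €13,050 = €26,100
Minimum €1,910: €26,100 meets the minimum, no increase.
Late-return penalty: 21 × €40 = €840
Damages plus late penalty: €26,100 + €840 = €26,940
Costs and fees: 20% of €26,940 = €5,388
Total recovery: €26,940 + €5,388 = €32,328

€32,328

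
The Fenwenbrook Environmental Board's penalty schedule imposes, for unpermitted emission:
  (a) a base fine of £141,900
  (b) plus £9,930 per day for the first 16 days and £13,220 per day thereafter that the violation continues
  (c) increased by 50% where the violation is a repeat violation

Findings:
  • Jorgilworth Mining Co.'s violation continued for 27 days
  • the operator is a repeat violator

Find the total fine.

Civil penalty: £669,300

First 16 days: 16 × £9,930 = £158,880
Remaining days: (27 − 16) × £13,220 = £145,420
Per-day component: £158,880 + £145,420 = £304,300
Base plus per-day: £141,900 + £304,300 = £446,200
Enhancement: 50% of £446,200 = £223,100
Enhanced fine: £446,200 + £223,100 = £669,300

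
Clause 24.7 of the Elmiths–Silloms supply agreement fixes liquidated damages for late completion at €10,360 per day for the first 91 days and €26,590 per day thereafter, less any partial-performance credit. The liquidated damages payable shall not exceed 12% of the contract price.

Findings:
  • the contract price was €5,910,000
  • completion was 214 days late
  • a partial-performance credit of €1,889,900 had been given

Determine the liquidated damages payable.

First 91 days: 91 × €10,360 = €942,760
Remaining days: (214 − 91) × €26,590 = €3,270,570
Accrued per-day damages: €942,760 + €3,270,570 = €4,213,330
Less partial-performance credit: €4,213,330 − €1,889,900 = €2,323,430
Cap: 12% of €5,910,000 = €709,200
Cap at €709,200: €2,323,430 exceeds the cap → €709,200

€709,200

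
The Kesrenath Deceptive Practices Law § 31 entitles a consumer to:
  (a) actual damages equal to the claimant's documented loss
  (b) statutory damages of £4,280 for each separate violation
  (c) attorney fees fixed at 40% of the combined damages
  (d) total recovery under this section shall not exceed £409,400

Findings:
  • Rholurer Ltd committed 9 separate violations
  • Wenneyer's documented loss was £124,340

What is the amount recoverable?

Total recovery: £228,004

Statutory damages: 9 × £4,280 = £38,520
Combined damages: £124,340 + £38,520 = £162,860
Attorney fees: 40% of £162,860 = £65,144
Total before cap: £162,860 + £65,144 = £228,004
Cap at £409,400: £228,004 is within the cap, no reduction.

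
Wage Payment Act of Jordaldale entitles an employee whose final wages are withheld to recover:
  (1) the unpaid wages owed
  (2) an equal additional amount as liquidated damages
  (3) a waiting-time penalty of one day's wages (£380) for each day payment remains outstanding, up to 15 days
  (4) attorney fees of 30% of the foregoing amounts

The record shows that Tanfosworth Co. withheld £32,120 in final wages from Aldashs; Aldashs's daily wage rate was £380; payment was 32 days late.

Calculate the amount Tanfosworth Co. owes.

Liquidated damages (equal amount): £32,120
Penalty days: min(32, 15) = 15
Waiting-time penalty: 15 × £380 = £5,700
Subtotal: £32,120 + £32,120 + £5,700 = £69,940
Attorney fees: 30% of £69,940 = £20,982
Total award: £69,940 + £20,982 = £90,922

£90,922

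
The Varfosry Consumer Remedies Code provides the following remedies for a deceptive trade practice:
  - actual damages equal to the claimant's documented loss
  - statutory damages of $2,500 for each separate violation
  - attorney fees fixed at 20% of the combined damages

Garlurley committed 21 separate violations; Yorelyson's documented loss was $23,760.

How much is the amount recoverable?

Statutory damages: 21 × $2,500 = $52,500
Combined damages: $23,760 + $52,500 = $76,260
Attorney fees: 20% of $76,260 = $15,252
Total recovery: $76,260 + $15,252 = $91,512

$91,512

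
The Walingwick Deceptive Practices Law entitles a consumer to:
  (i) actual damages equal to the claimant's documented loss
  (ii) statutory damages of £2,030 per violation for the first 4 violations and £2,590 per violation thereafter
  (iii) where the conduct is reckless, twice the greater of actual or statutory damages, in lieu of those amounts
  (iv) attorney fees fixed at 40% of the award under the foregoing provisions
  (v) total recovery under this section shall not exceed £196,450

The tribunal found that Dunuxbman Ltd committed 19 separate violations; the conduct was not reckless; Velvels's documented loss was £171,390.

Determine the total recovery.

£196,450

First 4 violations: 4 × £2,030 = £8,120
Remaining violations: (19 − 4) × £2,590 = £38,850
Statutory damages: £8,120 + £38,850 = £46,970
Conduct not reckless: the in-lieu enhancement does not apply.
Actual plus statutory damages: £171,390 + £46,970 = £218,360
Attorney fees: 40% of £218,360 = £87,344
Total before cap: £218,360 + £87,344 = £305,704
Cap at £196,450: £305,704 exceeds the cap → £196,450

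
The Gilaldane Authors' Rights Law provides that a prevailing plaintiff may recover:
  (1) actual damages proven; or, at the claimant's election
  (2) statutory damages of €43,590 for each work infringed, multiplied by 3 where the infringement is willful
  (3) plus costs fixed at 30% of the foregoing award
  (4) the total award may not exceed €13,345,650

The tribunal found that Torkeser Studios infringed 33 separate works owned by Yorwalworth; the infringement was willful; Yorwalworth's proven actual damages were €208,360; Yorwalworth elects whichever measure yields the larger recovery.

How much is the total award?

€5,610,033

Statutory damages: 33 × €43,590 = €1,438,470
Trebled: 3 × €1,438,470 = €4,315,410
Greater of actual damages (€208,360) or enhanced statutory damages (€4,315,410): €4,315,410
Costs: 30% of €4,315,410 = €1,294,623
Award plus costs: €4,315,410 + €1,294,623 = €5,610,033
Cap at €13,345,650: €5,610,033 is within the cap, no reduction.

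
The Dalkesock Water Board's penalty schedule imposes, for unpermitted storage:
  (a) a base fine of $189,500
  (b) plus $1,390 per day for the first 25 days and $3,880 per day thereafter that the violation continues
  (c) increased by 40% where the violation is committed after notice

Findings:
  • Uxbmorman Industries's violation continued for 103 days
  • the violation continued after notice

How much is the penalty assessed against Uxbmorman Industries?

First 25 days: 25 × $1,390 = $34,750
Remaining days: (103 − 25) × $3,880 = $302,640
Per-day component: $34,750 + $302,640 = $337,390
Base plus per-day: $189,500 + $337,390 = $526,890
Enhancement: 40% of $526,890 = $210,756
Enhanced fine: $526,890 + $210,756 = $737,646

$737,646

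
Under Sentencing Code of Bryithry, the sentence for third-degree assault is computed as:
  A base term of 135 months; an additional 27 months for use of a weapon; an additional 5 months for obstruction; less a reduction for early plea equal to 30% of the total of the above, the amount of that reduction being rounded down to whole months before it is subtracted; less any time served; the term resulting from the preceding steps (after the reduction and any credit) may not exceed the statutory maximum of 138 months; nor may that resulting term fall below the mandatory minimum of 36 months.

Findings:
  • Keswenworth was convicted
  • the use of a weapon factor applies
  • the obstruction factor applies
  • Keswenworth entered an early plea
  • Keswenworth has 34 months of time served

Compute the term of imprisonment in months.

Use of a weapon enhancement: +27 months
Obstruction enhancement: +5 months
Adjusted term: 135 months + 27 months + 5 months = 167 months
Early plea reduction: 30% of 167 months = 50 months (rounded down)
After reduction: 167 − 50 = 117 months
Less time served: 117 months − 34 months = 83 months
Cap at 138 months: 83 months is within the cap, no reduction.
Minimum 36 months: 83 months meets the minimum, no increase.

83 months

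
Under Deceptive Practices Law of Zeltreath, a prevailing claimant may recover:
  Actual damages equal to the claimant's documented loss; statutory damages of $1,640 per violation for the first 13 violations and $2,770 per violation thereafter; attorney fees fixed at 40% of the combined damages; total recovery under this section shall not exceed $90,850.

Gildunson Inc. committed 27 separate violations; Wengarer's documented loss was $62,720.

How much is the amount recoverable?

$90,850

First 13 violations: 13 × $1,640 = $21,320
Remaining violations: (27 − 13) × $2,770 = $38,780
Statutory damages: $21,320 + $38,780 = $60,100
Combined damages: $62,720 + $60,100 = $122,820
Attorney fees: 40% of $122,820 = $49,128
Total before cap: $122,820 + $49,128 = $171,948
Cap at $90,850: $171,948 exceeds the cap → $90,850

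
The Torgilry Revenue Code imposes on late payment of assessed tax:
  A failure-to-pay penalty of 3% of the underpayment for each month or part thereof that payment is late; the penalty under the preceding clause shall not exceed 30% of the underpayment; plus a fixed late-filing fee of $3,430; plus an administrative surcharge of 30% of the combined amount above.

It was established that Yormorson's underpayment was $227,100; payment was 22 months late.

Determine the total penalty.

Accrued rate: 3% × 22 = 66%, capped at 30% → 30%
Failure-to-pay penalty: 30% of $227,100 = $68,130
Penalty before surcharge: $68,130 + $3,430 = $71,560
Administrative surcharge: 30% of $71,560 = $21,468
Total penalty: $71,560 + $21,468 = $93,028

$93,028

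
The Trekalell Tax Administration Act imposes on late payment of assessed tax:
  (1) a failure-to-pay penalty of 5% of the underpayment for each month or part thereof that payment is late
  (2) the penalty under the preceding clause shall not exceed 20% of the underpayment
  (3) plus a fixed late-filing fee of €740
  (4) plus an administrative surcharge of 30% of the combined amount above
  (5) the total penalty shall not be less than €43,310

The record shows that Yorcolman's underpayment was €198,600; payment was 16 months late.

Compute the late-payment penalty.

€52,598

Accrued rate: 5% × 16 = 80%, capped at 20% → 20%
Failure-to-pay penalty: 20% of €198,600 = €39,720
Penalty before surcharge: €39,720 + €740 = €40,460
Administrative surcharge: 30% of €40,460 = €12,138
Total penalty: €40,460 + €12,138 = €52,598
Minimum €43,310: €52,598 meets the minimum, no increase.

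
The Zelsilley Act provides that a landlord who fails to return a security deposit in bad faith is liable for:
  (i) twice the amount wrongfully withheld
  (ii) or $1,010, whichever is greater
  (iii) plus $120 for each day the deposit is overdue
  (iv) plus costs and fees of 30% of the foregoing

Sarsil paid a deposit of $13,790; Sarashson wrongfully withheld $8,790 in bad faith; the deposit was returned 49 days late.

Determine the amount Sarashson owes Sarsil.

Doubled: 2 × $8,790 = $17,580
Minimum $1,010: $17,580 meets the minimum, no increase.
Late-return penalty: 49 × $120 = $5,880
Damages plus late penalty: $17,580 + $5,880 = $23,460
Costs and fees: 30% of $23,460 = $7,038
Total recovery: $23,460 + $7,038 = $30,498

$30,498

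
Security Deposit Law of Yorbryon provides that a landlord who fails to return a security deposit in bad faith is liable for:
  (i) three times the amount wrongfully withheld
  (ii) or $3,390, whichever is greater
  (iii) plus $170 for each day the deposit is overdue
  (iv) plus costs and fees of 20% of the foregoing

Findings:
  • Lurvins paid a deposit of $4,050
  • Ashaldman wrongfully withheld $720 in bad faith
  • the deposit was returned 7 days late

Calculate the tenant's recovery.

$5,496

Trebled: 3 × $720 = $2,160
Minimum $3,390: $2,160 is below the minimum → $3,390
Late-return penalty: 7 × $170 = $1,190
Damages plus late penalty: $3,390 + $1,190 = $4,580
Costs and fees: 20% of $4,580 = $916
Total recovery: $4,580 + $916 = $5,496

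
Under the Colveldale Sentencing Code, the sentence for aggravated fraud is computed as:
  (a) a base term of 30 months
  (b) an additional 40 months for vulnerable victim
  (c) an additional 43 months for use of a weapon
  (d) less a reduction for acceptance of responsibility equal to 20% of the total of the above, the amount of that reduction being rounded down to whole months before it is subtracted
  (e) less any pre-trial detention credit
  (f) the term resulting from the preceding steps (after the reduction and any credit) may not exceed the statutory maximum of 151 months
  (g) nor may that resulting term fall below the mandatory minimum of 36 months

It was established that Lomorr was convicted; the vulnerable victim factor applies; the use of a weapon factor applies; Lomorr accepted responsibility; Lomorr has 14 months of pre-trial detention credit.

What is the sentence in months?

77 months

Vulnerable victim enhancement: +40 months
Use of a weapon enhancement: +43 months
Adjusted term: 30 months + 40 months + 43 months = 113 months
Acceptance of responsibility reduction: 20% of 113 months = 22 months (rounded down)
After reduction: 113 − 22 = 91 months
Less pre-trial detention credit: 91 months − 14 months = 77 months
Cap at 151 months: 77 months is within the cap, no reduction.
Minimum 36 months: 77 months meets the minimum, no increase.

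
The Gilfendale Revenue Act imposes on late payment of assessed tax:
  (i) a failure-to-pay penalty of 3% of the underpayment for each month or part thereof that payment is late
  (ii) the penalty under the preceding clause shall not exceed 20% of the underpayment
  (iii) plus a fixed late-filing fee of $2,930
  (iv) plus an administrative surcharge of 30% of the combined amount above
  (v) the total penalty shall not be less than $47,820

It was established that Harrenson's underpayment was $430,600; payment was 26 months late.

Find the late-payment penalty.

Accrued rate: 3% × 26 = 78%, capped at 20% → 20%
Failure-to-pay penalty: 20% of $430,600 = $86,120
Penalty before surcharge: $86,120 + $2,930 = $89,050
Administrative surcharge: 30% of $89,050 = $26,715
Total penalty: $89,050 + $26,715 = $115,765
Minimum $47,820: $115,765 meets the minimum, no increase.

$115,765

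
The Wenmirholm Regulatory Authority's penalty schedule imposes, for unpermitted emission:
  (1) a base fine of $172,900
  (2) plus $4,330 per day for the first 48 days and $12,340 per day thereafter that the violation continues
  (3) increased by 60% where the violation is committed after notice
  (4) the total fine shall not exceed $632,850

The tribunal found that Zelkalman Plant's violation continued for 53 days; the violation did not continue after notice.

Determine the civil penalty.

Civil penalty: $442,440

First 48 days: 48 × $4,330 = $207,840
Remaining days: (53 − 48) × $12,340 = $61,700
Per-day component: $207,840 + $61,700 = $269,540
Base plus per-day: $172,900 + $269,540 = $442,440
The violation did not continue after notice: no 60% increase.
Cap at $632,850: $442,440 is within the cap, no reduction.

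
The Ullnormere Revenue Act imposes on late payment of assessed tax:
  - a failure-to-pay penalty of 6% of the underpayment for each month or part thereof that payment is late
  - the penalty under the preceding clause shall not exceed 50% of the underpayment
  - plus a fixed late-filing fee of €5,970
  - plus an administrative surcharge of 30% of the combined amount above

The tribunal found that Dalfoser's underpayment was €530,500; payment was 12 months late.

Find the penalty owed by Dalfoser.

€352,586

Accrued rate: 6% × 12 = 72%, capped at 50% → 50%
Failure-to-pay penalty: 50% of €530,500 = €265,250
Penalty before surcharge: €265,250 + €5,970 = €271,220
Administrative surcharge: 30% of €271,220 = €81,366
Total penalty: €271,220 + €81,366 = €352,586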